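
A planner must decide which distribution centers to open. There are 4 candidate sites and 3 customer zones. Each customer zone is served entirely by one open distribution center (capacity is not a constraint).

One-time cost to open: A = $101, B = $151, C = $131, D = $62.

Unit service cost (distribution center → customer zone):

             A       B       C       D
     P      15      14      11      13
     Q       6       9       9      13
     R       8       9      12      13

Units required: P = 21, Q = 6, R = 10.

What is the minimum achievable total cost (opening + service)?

Minimum total cost: 532

For any fixed open set, each customer zone goes to its cheapest open site; total = fixed + service.
{A}: P→A 15·21=315, Q→A 6·6=36, R→A 8·10=80. Service 431; fixed 101; total 532.
{C}: service 405 + fixed 131 = 536
{D}: service 481 + fixed 62 = 543
{A, B, C, D}: service 347 + fixed 445 = 792
No other subset beats 532.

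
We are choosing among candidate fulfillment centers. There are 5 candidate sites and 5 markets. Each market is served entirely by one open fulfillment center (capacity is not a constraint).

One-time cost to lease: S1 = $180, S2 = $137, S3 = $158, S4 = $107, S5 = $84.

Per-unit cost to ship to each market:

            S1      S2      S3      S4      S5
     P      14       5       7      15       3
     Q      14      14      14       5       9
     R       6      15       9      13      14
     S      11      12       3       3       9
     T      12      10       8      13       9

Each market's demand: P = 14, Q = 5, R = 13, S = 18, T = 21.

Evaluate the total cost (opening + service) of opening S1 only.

Each market is assigned to its cheapest site among the open ones.
{S1}: P→S1 14·14=196, Q→S1 14·5=70, R→S1 6·13=78, S→S1 11·18=198, T→S1 12·21=252. Service 794; fixed 180; total 974.

Total cost: 974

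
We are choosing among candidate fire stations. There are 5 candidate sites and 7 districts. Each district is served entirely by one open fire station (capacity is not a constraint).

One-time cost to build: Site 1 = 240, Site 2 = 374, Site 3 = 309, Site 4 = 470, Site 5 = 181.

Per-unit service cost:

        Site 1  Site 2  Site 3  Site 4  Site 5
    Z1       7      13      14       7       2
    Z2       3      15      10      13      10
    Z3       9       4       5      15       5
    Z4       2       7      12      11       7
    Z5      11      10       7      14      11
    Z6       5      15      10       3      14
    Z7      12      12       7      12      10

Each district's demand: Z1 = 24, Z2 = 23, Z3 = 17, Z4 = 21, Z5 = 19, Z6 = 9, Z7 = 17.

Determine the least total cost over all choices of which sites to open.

Minimum total cost: 1089

For any fixed open set, each district goes to its cheapest open site; total = fixed + service.
{Site 1, Site 5}: Z1→Site 5 2·24=48, Z2→Site 1 3·23=69, Z3→Site 5 5·17=85, Z4→Site 1 2·21=42, Z5→Site 1 11·19=209, Z6→Site 1 5·9=45, Z7→Site 5 10·17=170. Service 668; fixed 421; total 1089.
{Site 1}: service 890 + fixed 240 = 1130
{Site 5}: Z1→Site 5 2·24=48, Z2→Site 5 10·23=230, Z3→Site 5 5·17=85, Z4→Site 5 7·21=147, Z5→Site 5 11·19=209, Z6→Site 5 14·9=126, Z7→Site 5 10·17=170. Service 1015; fixed 181; total 1196.
{Site 1, Site 2, Site 3, Site 4, Site 5}: Z1→Site 5 2·24=48, Z2→Site 1 3·23=69, Z3→Site 2 4·17=68, Z4→Site 1 2·21=42, Z5→Site 3 7·19=133, Z6→Site 4 3·9=27, Z7→Site 3 7·17=119. Service 506; fixed 1574; total 2080.
No other subset beats 1089.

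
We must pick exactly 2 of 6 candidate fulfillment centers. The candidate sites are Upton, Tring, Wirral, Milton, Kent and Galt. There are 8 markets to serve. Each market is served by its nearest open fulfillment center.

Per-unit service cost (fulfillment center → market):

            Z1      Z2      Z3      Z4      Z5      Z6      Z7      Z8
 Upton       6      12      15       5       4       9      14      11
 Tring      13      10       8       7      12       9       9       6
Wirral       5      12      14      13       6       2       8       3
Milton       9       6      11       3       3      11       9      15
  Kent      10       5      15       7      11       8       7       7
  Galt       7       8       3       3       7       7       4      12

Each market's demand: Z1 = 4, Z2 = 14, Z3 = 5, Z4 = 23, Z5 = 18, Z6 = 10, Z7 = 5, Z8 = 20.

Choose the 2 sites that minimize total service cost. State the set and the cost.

Choose Wirral and Milton; total service cost 402.

With exactly 2 open, each market uses its cheapest among the chosen.
{Wirral, Milton}: Z1→Wirral 5·4=20, Z2→Milton 6·14=84, Z3→Milton 11·5=55, Z4→Milton 3·23=69, Z5→Milton 3·18=54, Z6→Wirral 2·10=20, Z7→Wirral 8·5=40, Z8→Wirral 3·20=60. Service cost 402.
{Wirral, Galt}: service cost 424
{Tring, Milton}: service cost 538
Among all 15 size-2 choices, {Wirral, Milton} is lowest.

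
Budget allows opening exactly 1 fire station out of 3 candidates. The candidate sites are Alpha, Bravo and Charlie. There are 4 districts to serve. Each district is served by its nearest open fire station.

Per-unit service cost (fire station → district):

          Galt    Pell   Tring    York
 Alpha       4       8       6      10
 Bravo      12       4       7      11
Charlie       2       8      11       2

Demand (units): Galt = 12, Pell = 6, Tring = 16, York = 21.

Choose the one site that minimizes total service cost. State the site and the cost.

With exactly 1 open, each district uses its cheapest among the chosen.
{Charlie}: Galt→Charlie 2·12=24, Pell→Charlie 8·6=48, Tring→Charlie 11·16=176, York→Charlie 2·21=42. Service cost 290.
{Alpha}: service cost 402
{Bravo}: service cost 511
Among all 3 size-1 choices, {Charlie} is lowest.

Choose Charlie only; total service cost 290.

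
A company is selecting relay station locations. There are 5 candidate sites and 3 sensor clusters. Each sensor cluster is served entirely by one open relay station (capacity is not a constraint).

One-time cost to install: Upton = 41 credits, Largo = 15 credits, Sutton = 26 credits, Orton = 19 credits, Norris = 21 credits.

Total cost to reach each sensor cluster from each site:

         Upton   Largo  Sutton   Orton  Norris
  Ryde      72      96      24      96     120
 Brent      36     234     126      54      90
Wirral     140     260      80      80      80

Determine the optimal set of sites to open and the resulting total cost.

For any fixed open set, each sensor cluster goes to its cheapest open site; total = fixed + service.
{Sutton, Orton}: Ryde→Sutton 24, Brent→Orton 54, Wirral→Sutton 80. Service 158; fixed 45; total 203.
{Upton, Sutton}: Ryde→Sutton 24, Brent→Upton 36, Wirral→Sutton 80. Service 140; fixed 67; total 207.
{Largo, Sutton, Orton}: service 158 + fixed 60 = 218
{Upton, Largo, Sutton, Orton, Norris}: Ryde→Sutton 24, Brent→Upton 36, Wirral→Sutton 80. Service 140; fixed 122; total 262.
No other subset beats 203.

Open Sutton and Orton; minimum total cost 203.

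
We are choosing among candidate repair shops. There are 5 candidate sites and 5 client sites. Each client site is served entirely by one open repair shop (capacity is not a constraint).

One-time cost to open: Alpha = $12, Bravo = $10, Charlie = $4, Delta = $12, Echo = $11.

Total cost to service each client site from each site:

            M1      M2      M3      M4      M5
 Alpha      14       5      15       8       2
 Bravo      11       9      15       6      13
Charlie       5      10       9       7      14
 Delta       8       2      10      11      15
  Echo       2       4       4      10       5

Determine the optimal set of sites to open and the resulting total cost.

For any fixed open set, each client site goes to its cheapest open site; total = fixed + service.
{Echo}: M1→Echo 2, M2→Echo 4, M3→Echo 4, M4→Echo 10, M5→Echo 5. Service 25; fixed 11; total 36.
{Charlie, Echo}: service 22 + fixed 15 = 37
{Bravo, Echo}: service 21 + fixed 21 = 42
{Alpha, Bravo, Charlie, Delta, Echo}: service 16 + fixed 49 = 65
No other subset beats 36.

Open Echo only; minimum total cost 36.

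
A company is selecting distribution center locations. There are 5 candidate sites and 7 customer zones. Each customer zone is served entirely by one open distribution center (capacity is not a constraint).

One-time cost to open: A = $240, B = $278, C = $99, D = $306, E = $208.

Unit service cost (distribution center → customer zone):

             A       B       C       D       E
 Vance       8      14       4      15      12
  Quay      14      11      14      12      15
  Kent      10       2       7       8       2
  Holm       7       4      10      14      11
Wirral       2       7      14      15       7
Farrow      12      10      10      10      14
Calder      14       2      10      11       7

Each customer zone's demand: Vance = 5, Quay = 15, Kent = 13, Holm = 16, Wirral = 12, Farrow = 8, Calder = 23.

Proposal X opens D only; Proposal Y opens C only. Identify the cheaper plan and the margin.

Proposal Y is cheaper by 344.

Proposal X: {D}: Vance→D 15·5=75, Quay→D 12·15=180, Kent→D 8·13=104, Holm→D 14·16=224, Wirral→D 15·12=180, Farrow→D 10·8=80, Calder→D 11·23=253. Service 1096; fixed 306; total 1402.
Proposal Y: {C}: Vance→C 4·5=20, Quay→C 14·15=210, Kent→C 7·13=91, Holm→C 10·16=160, Wirral→C 14·12=168, Farrow→C 10·8=80, Calder→C 10·23=230. Service 959; fixed 99; total 1058.
Difference: |1402 − 1058| = 344.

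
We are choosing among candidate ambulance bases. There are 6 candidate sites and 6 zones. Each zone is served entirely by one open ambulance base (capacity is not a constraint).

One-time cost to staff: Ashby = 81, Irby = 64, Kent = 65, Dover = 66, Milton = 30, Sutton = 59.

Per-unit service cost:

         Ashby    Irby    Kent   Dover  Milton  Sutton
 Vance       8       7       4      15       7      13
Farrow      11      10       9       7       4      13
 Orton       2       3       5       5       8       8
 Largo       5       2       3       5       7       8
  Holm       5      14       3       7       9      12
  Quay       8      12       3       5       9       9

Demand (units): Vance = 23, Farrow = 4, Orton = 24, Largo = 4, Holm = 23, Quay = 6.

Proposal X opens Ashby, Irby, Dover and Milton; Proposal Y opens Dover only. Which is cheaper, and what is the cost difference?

Proposal X is cheaper by 151.

Proposal X: {Ashby, Irby, Dover, Milton}: Vance→Irby 7·23=161, Farrow→Milton 4·4=16, Orton→Ashby 2·24=48, Largo→Irby 2·4=8, Holm→Ashby 5·23=115, Quay→Dover 5·6=30. Service 378; fixed 241; total 619.
Proposal Y: {Dover}: Vance→Dover 15·23=345, Farrow→Dover 7·4=28, Orton→Dover 5·24=120, Largo→Dover 5·4=20, Holm→Dover 7·23=161, Quay→Dover 5·6=30. Service 704; fixed 66; total 770.
Difference: |619 − 770| = 151.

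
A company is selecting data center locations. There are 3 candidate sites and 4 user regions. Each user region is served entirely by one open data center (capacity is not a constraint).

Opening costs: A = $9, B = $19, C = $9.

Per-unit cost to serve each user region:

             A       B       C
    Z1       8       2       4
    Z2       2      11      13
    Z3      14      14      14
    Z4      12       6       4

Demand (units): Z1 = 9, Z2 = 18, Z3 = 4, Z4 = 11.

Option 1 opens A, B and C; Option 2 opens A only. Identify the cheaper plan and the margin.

Option 1: {A, B, C}: Z1→B 2·9=18, Z2→A 2·18=36, Z3→A 14·4=56, Z4→C 4·11=44. Service 154; fixed 37; total 191.
Option 2: {A}: Z1→A 8·9=72, Z2→A 2·18=36, Z3→A 14·4=56, Z4→A 12·11=132. Service 296; fixed 9; total 305.
Difference: |191 − 305| = 114.

Option 1 is cheaper by 114.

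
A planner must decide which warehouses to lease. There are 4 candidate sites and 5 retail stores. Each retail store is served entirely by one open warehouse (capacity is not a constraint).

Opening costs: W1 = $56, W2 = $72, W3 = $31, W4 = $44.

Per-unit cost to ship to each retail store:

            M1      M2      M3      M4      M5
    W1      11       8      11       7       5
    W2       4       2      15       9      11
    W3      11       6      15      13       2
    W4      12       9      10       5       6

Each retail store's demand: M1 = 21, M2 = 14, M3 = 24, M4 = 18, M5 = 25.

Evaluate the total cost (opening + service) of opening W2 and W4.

Total cost: 708

Each retail store is assigned to its cheapest site among the open ones.
{W2, W4}: M1→W2 4·21=84, M2→W2 2·14=28, M3→W4 10·24=240, M4→W4 5·18=90, M5→W4 6·25=150. Service 592; fixed 116; total 708.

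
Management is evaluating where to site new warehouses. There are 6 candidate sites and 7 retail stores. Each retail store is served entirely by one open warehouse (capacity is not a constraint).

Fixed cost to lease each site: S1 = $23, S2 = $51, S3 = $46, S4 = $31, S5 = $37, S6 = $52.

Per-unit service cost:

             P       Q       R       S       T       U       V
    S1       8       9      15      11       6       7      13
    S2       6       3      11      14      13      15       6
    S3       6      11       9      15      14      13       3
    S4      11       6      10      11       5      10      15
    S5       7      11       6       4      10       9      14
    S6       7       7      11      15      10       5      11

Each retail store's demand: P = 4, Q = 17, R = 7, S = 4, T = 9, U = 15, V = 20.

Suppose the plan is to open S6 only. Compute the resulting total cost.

Each retail store is assigned to its cheapest site among the open ones.
{S6}: P→S6 7·4=28, Q→S6 7·17=119, R→S6 11·7=77, S→S6 15·4=60, T→S6 10·9=90, U→S6 5·15=75, V→S6 11·20=220. Service 669; fixed 52; total 721.

Total cost: 721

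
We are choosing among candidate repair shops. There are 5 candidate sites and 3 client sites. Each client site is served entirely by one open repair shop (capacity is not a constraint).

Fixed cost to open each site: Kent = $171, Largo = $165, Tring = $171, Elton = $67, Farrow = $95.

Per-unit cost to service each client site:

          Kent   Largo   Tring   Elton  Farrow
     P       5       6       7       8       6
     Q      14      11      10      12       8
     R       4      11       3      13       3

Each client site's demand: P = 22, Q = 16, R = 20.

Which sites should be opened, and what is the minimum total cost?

For any fixed open set, each client site goes to its cheapest open site; total = fixed + service.
{Farrow}: P→Farrow 6·22=132, Q→Farrow 8·16=128, R→Farrow 3·20=60. Service 320; fixed 95; total 415.
{Elton, Farrow}: service 320 + fixed 162 = 482
{Tring}: service 374 + fixed 171 = 545
{Kent, Largo, Tring, Elton, Farrow}: service 298 + fixed 669 = 967
No other subset beats 415.

Open Farrow only; minimum total cost 415.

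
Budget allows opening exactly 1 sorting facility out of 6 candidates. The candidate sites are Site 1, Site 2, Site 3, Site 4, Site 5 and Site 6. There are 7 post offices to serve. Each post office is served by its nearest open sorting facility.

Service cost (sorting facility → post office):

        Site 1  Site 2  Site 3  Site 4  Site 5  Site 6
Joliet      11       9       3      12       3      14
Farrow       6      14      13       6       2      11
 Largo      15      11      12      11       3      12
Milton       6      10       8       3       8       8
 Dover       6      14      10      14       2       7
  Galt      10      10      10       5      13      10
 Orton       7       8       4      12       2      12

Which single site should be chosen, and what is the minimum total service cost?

Choose Site 5 only; total service cost 33.

With exactly 1 open, each post office uses its cheapest among the chosen.
{Site 5}: Joliet→Site 5 3, Farrow→Site 5 2, Largo→Site 5 3, Milton→Site 5 8, Dover→Site 5 2, Galt→Site 5 13, Orton→Site 5 2. Service cost 33.
{Site 3}: service cost 60
{Site 1}: service cost 61
Among all 6 size-1 choices, {Site 5} is lowest.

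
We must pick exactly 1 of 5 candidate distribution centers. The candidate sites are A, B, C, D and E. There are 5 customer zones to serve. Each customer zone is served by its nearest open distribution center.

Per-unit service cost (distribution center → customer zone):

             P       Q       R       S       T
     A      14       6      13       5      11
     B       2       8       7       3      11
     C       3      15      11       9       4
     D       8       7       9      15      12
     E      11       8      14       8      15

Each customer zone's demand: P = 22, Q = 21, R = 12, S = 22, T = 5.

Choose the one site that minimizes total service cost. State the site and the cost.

With exactly 1 open, each customer zone uses its cheapest among the chosen.
{B}: P→B 2·22=44, Q→B 8·21=168, R→B 7·12=84, S→B 3·22=66, T→B 11·5=55. Service cost 417.
{C}: service cost 731
{A}: service cost 755
Among all 5 size-1 choices, {B} is lowest.

Choose B only; total service cost 417.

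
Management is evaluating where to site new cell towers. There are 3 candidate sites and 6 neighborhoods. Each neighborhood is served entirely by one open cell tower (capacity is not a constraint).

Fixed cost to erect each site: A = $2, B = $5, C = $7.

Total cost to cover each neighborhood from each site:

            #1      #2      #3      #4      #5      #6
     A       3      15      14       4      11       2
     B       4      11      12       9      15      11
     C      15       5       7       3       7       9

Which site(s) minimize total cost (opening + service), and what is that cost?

For any fixed open set, each neighborhood goes to its cheapest open site; total = fixed + service.
{A, C}: #1→A 3, #2→C 5, #3→C 7, #4→C 3, #5→C 7, #6→A 2. Service 27; fixed 9; total 36.
{A, B, C}: service 27 + fixed 14 = 41
{B, C}: #1→B 4, #2→C 5, #3→C 7, #4→C 3, #5→C 7, #6→C 9. Service 35; fixed 12; total 47.
{A}: #1→A 3, #2→A 15, #3→A 14, #4→A 4, #5→A 11, #6→A 2. Service 49; fixed 2; total 51.
(All 7 nonempty subsets were checked; A and C is lowest.)

Open A and C; minimum total cost 36.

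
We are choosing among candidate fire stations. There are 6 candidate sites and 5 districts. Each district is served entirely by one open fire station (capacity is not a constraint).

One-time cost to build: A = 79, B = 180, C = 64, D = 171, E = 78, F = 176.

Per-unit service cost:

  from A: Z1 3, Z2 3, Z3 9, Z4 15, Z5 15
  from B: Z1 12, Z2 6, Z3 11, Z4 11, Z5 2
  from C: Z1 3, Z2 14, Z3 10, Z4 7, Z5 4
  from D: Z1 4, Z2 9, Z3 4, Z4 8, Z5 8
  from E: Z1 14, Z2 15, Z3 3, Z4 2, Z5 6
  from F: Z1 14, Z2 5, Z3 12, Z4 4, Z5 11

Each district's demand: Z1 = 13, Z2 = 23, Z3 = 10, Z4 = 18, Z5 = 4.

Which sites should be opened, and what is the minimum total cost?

Open A and E; minimum total cost 355.

For any fixed open set, each district goes to its cheapest open site; total = fixed + service.
{A, E}: Z1→A 3·13=39, Z2→A 3·23=69, Z3→E 3·10=30, Z4→E 2·18=36, Z5→E 6·4=24. Service 198; fixed 157; total 355.
{A, C, E}: service 190 + fixed 221 = 411
{A, C}: Z1→A 3·13=39, Z2→A 3·23=69, Z3→A 9·10=90, Z4→C 7·18=126, Z5→C 4·4=16. Service 340; fixed 143; total 483.
{A, B, C, D, E, F}: Z1→A 3·13=39, Z2→A 3·23=69, Z3→E 3·10=30, Z4→E 2·18=36, Z5→B 2·4=8. Service 182; fixed 748; total 930.
No other subset beats 355.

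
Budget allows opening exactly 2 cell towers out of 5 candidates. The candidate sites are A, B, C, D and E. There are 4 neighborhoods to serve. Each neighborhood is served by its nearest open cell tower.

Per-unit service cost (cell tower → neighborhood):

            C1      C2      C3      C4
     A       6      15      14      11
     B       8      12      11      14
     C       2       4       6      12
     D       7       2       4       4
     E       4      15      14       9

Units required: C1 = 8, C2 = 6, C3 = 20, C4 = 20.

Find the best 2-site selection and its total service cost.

With exactly 2 open, each neighborhood uses its cheapest among the chosen.
{C, D}: C1→C 2·8=16, C2→D 2·6=12, C3→D 4·20=80, C4→D 4·20=80. Service cost 188.
{D, E}: service cost 204
{A, D}: service cost 220
Among all 10 size-2 choices, {C, D} is lowest.

Choose C and D; total service cost 188.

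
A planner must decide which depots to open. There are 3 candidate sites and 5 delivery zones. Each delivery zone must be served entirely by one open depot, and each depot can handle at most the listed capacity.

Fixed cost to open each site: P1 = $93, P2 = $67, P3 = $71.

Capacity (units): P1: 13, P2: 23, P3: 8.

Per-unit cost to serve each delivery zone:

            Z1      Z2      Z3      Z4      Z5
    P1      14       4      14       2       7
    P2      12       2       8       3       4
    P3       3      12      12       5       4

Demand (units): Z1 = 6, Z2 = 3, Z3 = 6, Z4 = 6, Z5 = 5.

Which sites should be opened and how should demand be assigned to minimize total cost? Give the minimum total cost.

Open {P2, P3}: Z1→P3 3·6=18, Z2→P2 2·3=6, Z3→P2 8·6=48, Z4→P2 3·6=18, Z5→P2 4·5=20.
Loads: P2 carries 20/23, P3 carries 6/8. Service 110; fixed 138; total 248.
Next best feasible plan costs 302.

Minimum total cost: 248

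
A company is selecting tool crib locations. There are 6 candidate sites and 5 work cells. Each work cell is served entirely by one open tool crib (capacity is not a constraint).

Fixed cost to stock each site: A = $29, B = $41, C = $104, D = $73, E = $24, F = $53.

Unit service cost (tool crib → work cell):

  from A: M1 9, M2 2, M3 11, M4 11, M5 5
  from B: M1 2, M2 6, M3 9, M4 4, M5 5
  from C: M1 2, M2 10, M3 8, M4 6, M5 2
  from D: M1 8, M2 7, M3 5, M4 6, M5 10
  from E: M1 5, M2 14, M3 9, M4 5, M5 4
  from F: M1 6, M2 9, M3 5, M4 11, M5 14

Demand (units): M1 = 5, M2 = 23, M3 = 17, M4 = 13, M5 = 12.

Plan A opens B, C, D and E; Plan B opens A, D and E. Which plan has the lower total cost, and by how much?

Plan B is cheaper by 156.

Plan A: {B, C, D, E}: M1→B 2·5=10, M2→B 6·23=138, M3→D 5·17=85, M4→B 4·13=52, M5→C 2·12=24. Service 309; fixed 242; total 551.
Plan B: {A, D, E}: M1→E 5·5=25, M2→A 2·23=46, M3→D 5·17=85, M4→E 5·13=65, M5→E 4·12=48. Service 269; fixed 126; total 395.
Difference: |551 − 395| = 156.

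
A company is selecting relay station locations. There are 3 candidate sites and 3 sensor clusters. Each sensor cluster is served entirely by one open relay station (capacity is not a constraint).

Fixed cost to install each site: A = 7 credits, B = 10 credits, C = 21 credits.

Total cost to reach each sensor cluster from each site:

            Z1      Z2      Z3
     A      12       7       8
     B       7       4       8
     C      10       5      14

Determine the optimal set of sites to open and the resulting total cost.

Open B only; minimum total cost 29.

For any fixed open set, each sensor cluster goes to its cheapest open site; total = fixed + service.
{B}: Z1→B 7, Z2→B 4, Z3→B 8. Service 19; fixed 10; total 29.
{A}: Z1→A 12, Z2→A 7, Z3→A 8. Service 27; fixed 7; total 34.
{A, B}: service 19 + fixed 17 = 36
{A, B, C}: service 19 + fixed 38 = 57
No other subset beats 29.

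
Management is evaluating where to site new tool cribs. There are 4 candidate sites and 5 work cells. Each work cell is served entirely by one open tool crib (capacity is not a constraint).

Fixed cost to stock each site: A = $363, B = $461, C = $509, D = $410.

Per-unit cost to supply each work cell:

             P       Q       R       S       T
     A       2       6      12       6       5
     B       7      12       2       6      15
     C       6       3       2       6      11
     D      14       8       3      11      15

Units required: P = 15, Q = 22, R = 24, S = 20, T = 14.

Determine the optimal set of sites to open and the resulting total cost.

Open C only; minimum total cost 987.

For any fixed open set, each work cell goes to its cheapest open site; total = fixed + service.
{C}: P→C 6·15=90, Q→C 3·22=66, R→C 2·24=48, S→C 6·20=120, T→C 11·14=154. Service 478; fixed 509; total 987.
{A}: service 640 + fixed 363 = 1003
{A, D}: service 424 + fixed 773 = 1197
{A, B, C, D}: service 334 + fixed 1743 = 2077
No other subset beats 987.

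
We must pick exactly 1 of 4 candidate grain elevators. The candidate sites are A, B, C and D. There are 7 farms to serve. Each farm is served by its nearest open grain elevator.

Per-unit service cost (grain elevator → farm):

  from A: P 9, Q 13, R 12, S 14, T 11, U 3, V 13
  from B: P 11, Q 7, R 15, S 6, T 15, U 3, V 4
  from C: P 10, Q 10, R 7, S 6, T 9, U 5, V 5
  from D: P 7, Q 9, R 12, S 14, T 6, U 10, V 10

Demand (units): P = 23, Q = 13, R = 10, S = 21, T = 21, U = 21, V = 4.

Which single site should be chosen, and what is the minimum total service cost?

Choose C only; total service cost 870.

With exactly 1 open, each farm uses its cheapest among the chosen.
{C}: P→C 10·23=230, Q→C 10·13=130, R→C 7·10=70, S→C 6·21=126, T→C 9·21=189, U→C 5·21=105, V→C 5·4=20. Service cost 870.
{B}: service cost 1014
{D}: service cost 1068
Among all 4 size-1 choices, {C} is lowest.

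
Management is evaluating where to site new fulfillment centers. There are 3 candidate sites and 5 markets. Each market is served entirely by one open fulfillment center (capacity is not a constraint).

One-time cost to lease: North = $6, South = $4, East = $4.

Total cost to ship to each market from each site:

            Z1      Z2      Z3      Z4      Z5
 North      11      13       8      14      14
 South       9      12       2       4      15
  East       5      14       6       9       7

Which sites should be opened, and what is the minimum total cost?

For any fixed open set, each market goes to its cheapest open site; total = fixed + service.
{South, East}: Z1→East 5, Z2→South 12, Z3→South 2, Z4→South 4, Z5→East 7. Service 30; fixed 8; total 38.
{North, South, East}: service 30 + fixed 14 = 44
{East}: Z1→East 5, Z2→East 14, Z3→East 6, Z4→East 9, Z5→East 7. Service 41; fixed 4; total 45.
{South}: service 42 + fixed 4 = 46
(All 7 nonempty subsets were checked; South and East is lowest.)

Open South and East; minimum total cost 38.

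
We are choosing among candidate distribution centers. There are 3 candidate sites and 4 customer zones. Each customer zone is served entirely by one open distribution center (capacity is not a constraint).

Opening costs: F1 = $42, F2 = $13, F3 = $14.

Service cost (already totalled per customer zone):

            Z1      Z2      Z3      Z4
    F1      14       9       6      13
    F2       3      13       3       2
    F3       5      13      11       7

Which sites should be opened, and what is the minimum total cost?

For any fixed open set, each customer zone goes to its cheapest open site; total = fixed + service.
{F2}: Z1→F2 3, Z2→F2 13, Z3→F2 3, Z4→F2 2. Service 21; fixed 13; total 34.
{F2, F3}: service 21 + fixed 27 = 48
{F3}: service 36 + fixed 14 = 50
{F1, F2, F3}: Z1→F2 3, Z2→F1 9, Z3→F2 3, Z4→F2 2. Service 17; fixed 69; total 86.
No other subset beats 34.

Open F2 only; minimum total cost 34.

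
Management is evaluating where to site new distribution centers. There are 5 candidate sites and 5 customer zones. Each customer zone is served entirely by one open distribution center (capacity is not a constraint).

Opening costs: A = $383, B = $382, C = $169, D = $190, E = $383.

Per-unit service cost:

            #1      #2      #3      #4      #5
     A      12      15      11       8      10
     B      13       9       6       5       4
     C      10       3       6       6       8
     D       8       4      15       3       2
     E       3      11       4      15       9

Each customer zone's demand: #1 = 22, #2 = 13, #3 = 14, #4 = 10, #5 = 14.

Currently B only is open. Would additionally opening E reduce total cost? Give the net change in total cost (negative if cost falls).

No — net change +135 (cost rises by 135).

Current service cost with {B}: 593.
Adding E: each customer zone re-picks its cheapest; new service cost 345, saving 248.
Extra fixed cost: 383. Net change = 383 − 248 = 135.
(Totals: 975 → 1110.)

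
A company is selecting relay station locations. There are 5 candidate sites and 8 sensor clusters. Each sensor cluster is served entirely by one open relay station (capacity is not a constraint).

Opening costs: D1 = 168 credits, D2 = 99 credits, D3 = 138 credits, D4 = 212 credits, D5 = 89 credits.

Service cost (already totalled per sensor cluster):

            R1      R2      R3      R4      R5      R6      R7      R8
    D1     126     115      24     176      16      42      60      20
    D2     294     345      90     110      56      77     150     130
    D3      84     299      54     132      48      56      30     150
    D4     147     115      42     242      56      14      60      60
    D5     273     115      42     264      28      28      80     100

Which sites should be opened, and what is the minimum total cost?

For any fixed open set, each sensor cluster goes to its cheapest open site; total = fixed + service.
{D1}: R1→D1 126, R2→D1 115, R3→D1 24, R4→D1 176, R5→D1 16, R6→D1 42, R7→D1 60, R8→D1 20. Service 579; fixed 168; total 747.
{D1, D3}: service 463 + fixed 306 = 769
{D1, D2}: service 513 + fixed 267 = 780
{D1, D2, D3, D4, D5}: R1→D3 84, R2→D1 115, R3→D1 24, R4→D2 110, R5→D1 16, R6→D4 14, R7→D3 30, R8→D1 20. Service 413; fixed 706; total 1119.
No other subset beats 747.

Open D1 only; minimum total cost 747.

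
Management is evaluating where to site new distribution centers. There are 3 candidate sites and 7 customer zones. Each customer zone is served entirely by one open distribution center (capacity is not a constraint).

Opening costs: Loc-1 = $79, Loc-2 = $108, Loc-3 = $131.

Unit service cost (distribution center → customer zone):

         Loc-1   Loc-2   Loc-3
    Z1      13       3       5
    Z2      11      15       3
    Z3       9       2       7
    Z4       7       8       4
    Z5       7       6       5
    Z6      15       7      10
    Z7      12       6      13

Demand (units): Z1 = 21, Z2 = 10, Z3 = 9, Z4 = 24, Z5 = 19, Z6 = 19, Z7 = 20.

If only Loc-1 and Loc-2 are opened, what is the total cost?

Total cost: 913

Each customer zone is assigned to its cheapest site among the open ones.
{Loc-1, Loc-2}: Z1→Loc-2 3·21=63, Z2→Loc-1 11·10=110, Z3→Loc-2 2·9=18, Z4→Loc-1 7·24=168, Z5→Loc-2 6·19=114, Z6→Loc-2 7·19=133, Z7→Loc-2 6·20=120. Service 726; fixed 187; total 913.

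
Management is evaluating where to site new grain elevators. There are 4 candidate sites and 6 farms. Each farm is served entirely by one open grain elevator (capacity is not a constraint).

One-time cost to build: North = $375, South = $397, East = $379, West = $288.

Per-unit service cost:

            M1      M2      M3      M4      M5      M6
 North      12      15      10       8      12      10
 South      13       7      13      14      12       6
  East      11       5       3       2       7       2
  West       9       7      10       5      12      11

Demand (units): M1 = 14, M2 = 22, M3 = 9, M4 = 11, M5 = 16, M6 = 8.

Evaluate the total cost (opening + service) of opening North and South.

Each farm is assigned to its cheapest site among the open ones.
{North, South}: M1→North 12·14=168, M2→South 7·22=154, M3→North 10·9=90, M4→North 8·11=88, M5→North 12·16=192, M6→South 6·8=48. Service 740; fixed 772; total 1512.

Total cost: 1512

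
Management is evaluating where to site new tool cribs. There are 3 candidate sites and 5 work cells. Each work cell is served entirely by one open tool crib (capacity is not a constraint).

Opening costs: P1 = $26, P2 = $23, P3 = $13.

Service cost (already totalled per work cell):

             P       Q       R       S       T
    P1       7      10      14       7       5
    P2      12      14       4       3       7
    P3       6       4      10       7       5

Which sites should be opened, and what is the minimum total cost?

Open P3 only; minimum total cost 45.

For any fixed open set, each work cell goes to its cheapest open site; total = fixed + service.
{P3}: P→P3 6, Q→P3 4, R→P3 10, S→P3 7, T→P3 5. Service 32; fixed 13; total 45.
{P2, P3}: P→P3 6, Q→P3 4, R→P2 4, S→P2 3, T→P3 5. Service 22; fixed 36; total 58.
{P2}: service 40 + fixed 23 = 63
{P1, P2, P3}: service 22 + fixed 62 = 84
No other subset beats 45.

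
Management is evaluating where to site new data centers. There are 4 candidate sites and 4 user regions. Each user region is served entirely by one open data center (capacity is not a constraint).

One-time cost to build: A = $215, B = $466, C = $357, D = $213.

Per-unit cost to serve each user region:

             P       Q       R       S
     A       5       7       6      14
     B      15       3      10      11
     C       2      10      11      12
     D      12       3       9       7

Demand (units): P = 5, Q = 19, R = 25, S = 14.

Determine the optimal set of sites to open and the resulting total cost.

Open D only; minimum total cost 653.

For any fixed open set, each user region goes to its cheapest open site; total = fixed + service.
{D}: P→D 12·5=60, Q→D 3·19=57, R→D 9·25=225, S→D 7·14=98. Service 440; fixed 213; total 653.
{A}: service 504 + fixed 215 = 719
{A, D}: P→A 5·5=25, Q→D 3·19=57, R→A 6·25=150, S→D 7·14=98. Service 330; fixed 428; total 758.
{A, B, C, D}: service 315 + fixed 1251 = 1566
No other subset beats 653.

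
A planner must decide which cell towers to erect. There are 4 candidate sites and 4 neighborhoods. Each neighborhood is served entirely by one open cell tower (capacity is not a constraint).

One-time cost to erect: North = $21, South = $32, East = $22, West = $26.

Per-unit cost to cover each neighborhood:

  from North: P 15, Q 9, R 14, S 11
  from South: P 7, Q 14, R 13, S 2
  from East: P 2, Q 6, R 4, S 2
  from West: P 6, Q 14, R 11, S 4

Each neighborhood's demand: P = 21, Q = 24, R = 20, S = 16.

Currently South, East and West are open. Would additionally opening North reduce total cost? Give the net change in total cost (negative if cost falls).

Current service cost with {South, East, West}: 298.
Adding North: each neighborhood re-picks its cheapest; new service cost 298, saving 0.
Extra fixed cost: 21. Net change = 21 − 0 = 21.
(Totals: 378 → 399.)

No — net change +21 (cost rises by 21).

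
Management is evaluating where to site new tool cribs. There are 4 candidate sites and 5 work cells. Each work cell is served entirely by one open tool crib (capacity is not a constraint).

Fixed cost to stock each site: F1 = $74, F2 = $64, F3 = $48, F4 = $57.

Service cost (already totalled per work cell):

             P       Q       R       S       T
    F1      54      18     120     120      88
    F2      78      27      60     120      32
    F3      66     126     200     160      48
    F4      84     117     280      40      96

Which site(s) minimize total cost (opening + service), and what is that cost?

For any fixed open set, each work cell goes to its cheapest open site; total = fixed + service.
{F2, F4}: P→F2 78, Q→F2 27, R→F2 60, S→F4 40, T→F2 32. Service 237; fixed 121; total 358.
{F2}: P→F2 78, Q→F2 27, R→F2 60, S→F2 120, T→F2 32. Service 317; fixed 64; total 381.
{F2, F3, F4}: P→F3 66, Q→F2 27, R→F2 60, S→F4 40, T→F2 32. Service 225; fixed 169; total 394.
{F1, F2, F3, F4}: P→F1 54, Q→F1 18, R→F2 60, S→F4 40, T→F2 32. Service 204; fixed 243; total 447.
No other subset beats 358.

Open F2 and F4; minimum total cost 358.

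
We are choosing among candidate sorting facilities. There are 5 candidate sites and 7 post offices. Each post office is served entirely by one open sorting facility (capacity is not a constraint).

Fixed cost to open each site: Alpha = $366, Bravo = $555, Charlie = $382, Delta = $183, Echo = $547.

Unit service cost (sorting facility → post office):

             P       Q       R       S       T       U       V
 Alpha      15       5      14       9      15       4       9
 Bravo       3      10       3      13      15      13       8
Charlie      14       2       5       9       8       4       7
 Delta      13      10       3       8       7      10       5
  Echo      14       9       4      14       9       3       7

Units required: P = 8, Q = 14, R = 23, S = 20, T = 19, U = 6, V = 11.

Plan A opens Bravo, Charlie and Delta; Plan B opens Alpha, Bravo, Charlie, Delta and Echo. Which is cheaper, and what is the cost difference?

Plan A: {Bravo, Charlie, Delta}: P→Bravo 3·8=24, Q→Charlie 2·14=28, R→Bravo 3·23=69, S→Delta 8·20=160, T→Delta 7·19=133, U→Charlie 4·6=24, V→Delta 5·11=55. Service 493; fixed 1120; total 1613.
Plan B: {Alpha, Bravo, Charlie, Delta, Echo}: P→Bravo 3·8=24, Q→Charlie 2·14=28, R→Bravo 3·23=69, S→Delta 8·20=160, T→Delta 7·19=133, U→Echo 3·6=18, V→Delta 5·11=55. Service 487; fixed 2033; total 2520.
Difference: |1613 − 2520| = 907.

Plan A is cheaper by 907.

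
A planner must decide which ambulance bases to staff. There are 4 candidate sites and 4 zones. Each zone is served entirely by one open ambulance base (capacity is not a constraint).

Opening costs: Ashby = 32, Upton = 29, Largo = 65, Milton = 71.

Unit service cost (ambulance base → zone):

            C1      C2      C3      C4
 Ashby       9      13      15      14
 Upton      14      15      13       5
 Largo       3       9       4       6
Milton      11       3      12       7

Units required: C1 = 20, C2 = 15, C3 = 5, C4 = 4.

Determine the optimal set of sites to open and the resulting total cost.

Open Largo and Milton; minimum total cost 285.

For any fixed open set, each zone goes to its cheapest open site; total = fixed + service.
{Largo, Milton}: C1→Largo 3·20=60, C2→Milton 3·15=45, C3→Largo 4·5=20, C4→Largo 6·4=24. Service 149; fixed 136; total 285.
{Largo}: C1→Largo 3·20=60, C2→Largo 9·15=135, C3→Largo 4·5=20, C4→Largo 6·4=24. Service 239; fixed 65; total 304.
{Upton, Largo, Milton}: service 145 + fixed 165 = 310
{Ashby, Upton, Largo, Milton}: service 145 + fixed 197 = 342
No other subset beats 285.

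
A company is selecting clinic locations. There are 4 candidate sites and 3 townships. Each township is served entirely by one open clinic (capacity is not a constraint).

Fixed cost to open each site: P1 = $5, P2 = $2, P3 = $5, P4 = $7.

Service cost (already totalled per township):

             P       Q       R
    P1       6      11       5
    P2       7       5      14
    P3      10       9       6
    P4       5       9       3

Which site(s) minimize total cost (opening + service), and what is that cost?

For any fixed open set, each township goes to its cheapest open site; total = fixed + service.
{P2, P4}: P→P4 5, Q→P2 5, R→P4 3. Service 13; fixed 9; total 22.
{P1, P2}: service 16 + fixed 7 = 23
{P4}: service 17 + fixed 7 = 24
{P1, P2, P3, P4}: service 13 + fixed 19 = 32
No other subset beats 22.

Open P2 and P4; minimum total cost 22.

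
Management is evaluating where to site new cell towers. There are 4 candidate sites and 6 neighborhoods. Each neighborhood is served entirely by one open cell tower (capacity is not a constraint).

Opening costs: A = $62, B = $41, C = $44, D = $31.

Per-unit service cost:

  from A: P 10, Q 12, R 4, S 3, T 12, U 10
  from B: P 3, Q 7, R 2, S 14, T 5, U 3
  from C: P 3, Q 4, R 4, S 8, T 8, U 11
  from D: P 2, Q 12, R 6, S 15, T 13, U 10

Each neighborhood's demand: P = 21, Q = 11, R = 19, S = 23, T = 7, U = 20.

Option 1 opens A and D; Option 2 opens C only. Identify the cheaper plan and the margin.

Option 2 is cheaper by 9.

Option 1: {A, D}: P→D 2·21=42, Q→A 12·11=132, R→A 4·19=76, S→A 3·23=69, T→A 12·7=84, U→A 10·20=200. Service 603; fixed 93; total 696.
Option 2: {C}: P→C 3·21=63, Q→C 4·11=44, R→C 4·19=76, S→C 8·23=184, T→C 8·7=56, U→C 11·20=220. Service 643; fixed 44; total 687.
Difference: |696 − 687| = 9.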